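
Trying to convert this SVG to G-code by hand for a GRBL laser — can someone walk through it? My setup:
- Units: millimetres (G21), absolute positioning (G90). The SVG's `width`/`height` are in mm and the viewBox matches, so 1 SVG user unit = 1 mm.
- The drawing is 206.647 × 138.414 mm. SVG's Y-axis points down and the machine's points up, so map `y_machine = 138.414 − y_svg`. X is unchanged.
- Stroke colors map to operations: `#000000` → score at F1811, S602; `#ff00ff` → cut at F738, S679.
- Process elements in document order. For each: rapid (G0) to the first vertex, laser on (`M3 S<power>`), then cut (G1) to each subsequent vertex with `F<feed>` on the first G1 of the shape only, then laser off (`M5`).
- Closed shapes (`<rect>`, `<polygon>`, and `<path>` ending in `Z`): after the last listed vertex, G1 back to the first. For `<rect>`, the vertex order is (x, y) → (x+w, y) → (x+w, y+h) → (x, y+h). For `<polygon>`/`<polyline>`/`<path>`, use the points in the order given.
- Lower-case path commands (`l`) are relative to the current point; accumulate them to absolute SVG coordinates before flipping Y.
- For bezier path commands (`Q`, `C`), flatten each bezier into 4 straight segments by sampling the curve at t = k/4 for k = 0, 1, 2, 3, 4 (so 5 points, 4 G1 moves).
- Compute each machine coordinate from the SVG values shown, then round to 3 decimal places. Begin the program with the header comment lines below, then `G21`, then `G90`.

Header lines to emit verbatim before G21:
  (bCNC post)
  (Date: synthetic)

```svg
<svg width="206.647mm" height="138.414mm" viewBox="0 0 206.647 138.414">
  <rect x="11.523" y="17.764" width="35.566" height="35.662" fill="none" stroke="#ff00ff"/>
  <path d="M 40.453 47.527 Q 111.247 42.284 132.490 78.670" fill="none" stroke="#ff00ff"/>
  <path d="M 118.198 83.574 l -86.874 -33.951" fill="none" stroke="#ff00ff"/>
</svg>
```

(bCNC post)
(Date: synthetic)
G21
G90
G0 X11.523 Y120.650
M3 S679
G1 X47.089 Y120.650 F738
G1 X47.089 Y84.988
G1 X11.523 Y84.988
G1 X11.523 Y120.650
M5
G0 X40.453 Y90.887
M3 S679
G1 X72.753 Y90.907 F738
G1 X98.859 Y85.723
G1 X118.772 Y75.335
G1 X132.490 Y59.744
M5
G0 X118.198 Y54.840
M3 S679
G1 X31.324 Y88.791 F738
M5

viewBox `0 0 206.647 138.414` with mm width/height → 1 unit = 1 mm. Flip: y_m = 138.414 − y_svg.

**Shape 1** — `<rect>` rectangle, stroke `#ff00ff` → cut (S679, F738). Machine vertices: (11.523,120.650) → (47.089,120.650) → (47.089,84.988) → (11.523,84.988) → (11.523,120.650). Closed: final G1 returns to the first vertex.

**Shape 2** — `<path>` quadratic bezier, stroke `#ff00ff` → cut (S679, F738). Control points (SVG): P0=(40.453,47.527), P1=(111.247,42.284), P2=(132.490,78.670); sampled at t=k/4. Machine vertices: (40.453,90.887) → (72.753,90.907) → (98.859,85.723) → (118.772,75.335) → (132.490,59.744). Open path.

**Shape 3** — `<path>` line segment, stroke `#ff00ff` → cut (S679, F738). Machine vertices: (118.198,54.840) → (31.324,88.791). Open path.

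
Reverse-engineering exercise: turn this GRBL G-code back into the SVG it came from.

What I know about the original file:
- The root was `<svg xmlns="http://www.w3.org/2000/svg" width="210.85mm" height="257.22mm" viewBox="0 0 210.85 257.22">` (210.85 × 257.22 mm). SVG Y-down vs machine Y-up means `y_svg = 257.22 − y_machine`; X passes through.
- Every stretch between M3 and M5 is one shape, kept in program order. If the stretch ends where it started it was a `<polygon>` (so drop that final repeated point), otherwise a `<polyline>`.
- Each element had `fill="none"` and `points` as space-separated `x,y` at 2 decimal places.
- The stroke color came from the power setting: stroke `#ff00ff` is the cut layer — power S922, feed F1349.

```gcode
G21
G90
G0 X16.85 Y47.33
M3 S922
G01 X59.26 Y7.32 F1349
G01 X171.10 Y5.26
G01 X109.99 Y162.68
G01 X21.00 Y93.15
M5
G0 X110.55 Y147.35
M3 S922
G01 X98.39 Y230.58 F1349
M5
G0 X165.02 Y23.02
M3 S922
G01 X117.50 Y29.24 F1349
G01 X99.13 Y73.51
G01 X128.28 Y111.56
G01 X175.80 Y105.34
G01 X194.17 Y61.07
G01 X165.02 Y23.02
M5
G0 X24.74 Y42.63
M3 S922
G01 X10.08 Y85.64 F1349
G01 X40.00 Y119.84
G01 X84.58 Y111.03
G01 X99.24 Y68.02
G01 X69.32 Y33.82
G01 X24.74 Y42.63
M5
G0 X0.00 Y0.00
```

Machine Y-up, SVG Y-down with viewBox height 257.22, so y_svg = 257.22 − y_machine; X carries over. Every run uses S922, so all elements get stroke `#ff00ff` (cut).

Run 1: The run is open, so emit a `<polyline>` with points (Y-flipped): 16.85,209.89 59.26,249.90 171.10,251.96 109.99,94.54 21.00,164.07.

Run 2: The run is open, so emit a `<polyline>` with points (Y-flipped): 110.55,109.87 98.39,26.64.

Run 3: The run returns to its start, so emit a `<polygon>` with points (Y-flipped): 165.02,234.20 117.50,227.98 99.13,183.71 128.28,145.66 175.80,151.88 194.17,196.15.

Run 4: The run returns to its start, so emit a `<polygon>` with points (Y-flipped): 24.74,214.59 10.08,171.58 40.00,137.38 84.58,146.19 99.24,189.20 69.32,223.40.

<svg xmlns="http://www.w3.org/2000/svg" width="210.85mm" height="257.22mm" viewBox="0 0 210.85 257.22">
  <polyline points="16.85,209.89 59.26,249.90 171.10,251.96 109.99,94.54 21.00,164.07" fill="none" stroke="#ff00ff"/>
  <polyline points="110.55,109.87 98.39,26.64" fill="none" stroke="#ff00ff"/>
  <polygon points="165.02,234.20 117.50,227.98 99.13,183.71 128.28,145.66 175.80,151.88 194.17,196.15" fill="none" stroke="#ff00ff"/>
  <polygon points="24.74,214.59 10.08,171.58 40.00,137.38 84.58,146.19 99.24,189.20 69.32,223.40" fill="none" stroke="#ff00ff"/>
</svg>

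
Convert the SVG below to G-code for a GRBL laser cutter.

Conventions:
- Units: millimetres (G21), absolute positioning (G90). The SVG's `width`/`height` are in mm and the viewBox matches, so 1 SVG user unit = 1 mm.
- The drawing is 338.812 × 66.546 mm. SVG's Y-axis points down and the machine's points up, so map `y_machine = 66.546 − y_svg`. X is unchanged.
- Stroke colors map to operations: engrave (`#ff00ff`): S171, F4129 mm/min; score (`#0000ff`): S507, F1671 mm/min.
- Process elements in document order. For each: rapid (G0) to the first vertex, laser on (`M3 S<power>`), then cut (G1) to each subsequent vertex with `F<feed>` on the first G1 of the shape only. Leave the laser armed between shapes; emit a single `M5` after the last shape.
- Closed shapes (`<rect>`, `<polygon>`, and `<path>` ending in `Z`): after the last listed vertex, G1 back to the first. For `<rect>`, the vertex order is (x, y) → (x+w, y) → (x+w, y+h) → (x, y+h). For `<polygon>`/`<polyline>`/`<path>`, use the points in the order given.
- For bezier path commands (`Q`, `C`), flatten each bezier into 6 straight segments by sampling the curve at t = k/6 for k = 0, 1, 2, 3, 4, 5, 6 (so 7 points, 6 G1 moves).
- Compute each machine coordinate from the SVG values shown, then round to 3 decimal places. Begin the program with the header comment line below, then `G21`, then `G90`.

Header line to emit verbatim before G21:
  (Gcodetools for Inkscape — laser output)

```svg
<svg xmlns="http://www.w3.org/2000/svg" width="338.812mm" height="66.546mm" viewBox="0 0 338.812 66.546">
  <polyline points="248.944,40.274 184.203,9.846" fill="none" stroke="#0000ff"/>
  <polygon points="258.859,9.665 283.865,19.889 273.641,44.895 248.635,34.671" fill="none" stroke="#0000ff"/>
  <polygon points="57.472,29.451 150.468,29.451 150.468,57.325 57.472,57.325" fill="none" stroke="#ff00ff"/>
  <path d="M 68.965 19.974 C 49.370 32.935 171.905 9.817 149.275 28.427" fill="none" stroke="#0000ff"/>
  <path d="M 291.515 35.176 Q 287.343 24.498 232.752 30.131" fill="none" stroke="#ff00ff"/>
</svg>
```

viewBox `0 0 338.812 66.546` with mm width/height → 1 unit = 1 mm. Flip: y_m = 66.546 − y_svg.

**Shape 1** — `<polyline>` line segment, stroke `#0000ff` → score (S507, F1671). Machine vertices: (248.944,26.272) → (184.203,56.700). Open path.

**Shape 2** — `<polygon>` regular polygon, stroke `#0000ff` → score (S507, F1671). Machine vertices: (258.859,56.881) → (283.865,46.657) → (273.641,21.651) → (248.635,31.875) → (258.859,56.881). Closed: final G1 returns to the first vertex.

**Shape 3** — `<polygon>` rectangle, stroke `#ff00ff` → engrave (S171, F4129). Machine vertices: (57.472,37.095) → (150.468,37.095) → (150.468,9.221) → (57.472,9.221) → (57.472,37.095). Closed: final G1 returns to the first vertex.

**Shape 4** — `<path>` cubic bezier, stroke `#0000ff` → score (S507, F1671). Control points (SVG): P0=(68.965,19.974), P1=(49.370,32.935), P2=(171.905,9.817), P3=(149.275,28.427); sampled at t=k/6. Machine vertices: (68.965,46.572) → (69.682,42.738) → (86.106,42.756) → (110.258,44.464) → (134.157,45.701) → (149.823,44.307) → (149.275,38.119). Open path.

**Shape 5** — `<path>` quadratic bezier, stroke `#ff00ff` → engrave (S171, F4129). Control points (SVG): P0=(291.515,35.176), P1=(287.343,24.498), P2=(232.752,30.131); sampled at t=k/6. Machine vertices: (291.515,31.370) → (288.724,34.476) → (283.132,36.676) → (274.738,37.970) → (263.544,38.358) → (249.548,37.840) → (232.752,36.415). Open path.

(Gcodetools for Inkscape — laser output)
G21
G90
G0 X248.944 Y26.272
M3 S507
G1 X184.203 Y56.700 F1671
G0 X258.859 Y56.881
M3 S507
G1 X283.865 Y46.657 F1671
G1 X273.641 Y21.651
G1 X248.635 Y31.875
G1 X258.859 Y56.881
G0 X57.472 Y37.095
M3 S171
G1 X150.468 Y37.095 F4129
G1 X150.468 Y9.221
G1 X57.472 Y9.221
G1 X57.472 Y37.095
G0 X68.965 Y46.572
M3 S507
G1 X69.682 Y42.738 F1671
G1 X86.106 Y42.756
G1 X110.258 Y44.464
G1 X134.157 Y45.701
G1 X149.823 Y44.307
G1 X149.275 Y38.119
G0 X291.515 Y31.370
M3 S171
G1 X288.724 Y34.476 F4129
G1 X283.132 Y36.676
G1 X274.738 Y37.970
G1 X263.544 Y38.358
G1 X249.548 Y37.840
G1 X232.752 Y36.415
M5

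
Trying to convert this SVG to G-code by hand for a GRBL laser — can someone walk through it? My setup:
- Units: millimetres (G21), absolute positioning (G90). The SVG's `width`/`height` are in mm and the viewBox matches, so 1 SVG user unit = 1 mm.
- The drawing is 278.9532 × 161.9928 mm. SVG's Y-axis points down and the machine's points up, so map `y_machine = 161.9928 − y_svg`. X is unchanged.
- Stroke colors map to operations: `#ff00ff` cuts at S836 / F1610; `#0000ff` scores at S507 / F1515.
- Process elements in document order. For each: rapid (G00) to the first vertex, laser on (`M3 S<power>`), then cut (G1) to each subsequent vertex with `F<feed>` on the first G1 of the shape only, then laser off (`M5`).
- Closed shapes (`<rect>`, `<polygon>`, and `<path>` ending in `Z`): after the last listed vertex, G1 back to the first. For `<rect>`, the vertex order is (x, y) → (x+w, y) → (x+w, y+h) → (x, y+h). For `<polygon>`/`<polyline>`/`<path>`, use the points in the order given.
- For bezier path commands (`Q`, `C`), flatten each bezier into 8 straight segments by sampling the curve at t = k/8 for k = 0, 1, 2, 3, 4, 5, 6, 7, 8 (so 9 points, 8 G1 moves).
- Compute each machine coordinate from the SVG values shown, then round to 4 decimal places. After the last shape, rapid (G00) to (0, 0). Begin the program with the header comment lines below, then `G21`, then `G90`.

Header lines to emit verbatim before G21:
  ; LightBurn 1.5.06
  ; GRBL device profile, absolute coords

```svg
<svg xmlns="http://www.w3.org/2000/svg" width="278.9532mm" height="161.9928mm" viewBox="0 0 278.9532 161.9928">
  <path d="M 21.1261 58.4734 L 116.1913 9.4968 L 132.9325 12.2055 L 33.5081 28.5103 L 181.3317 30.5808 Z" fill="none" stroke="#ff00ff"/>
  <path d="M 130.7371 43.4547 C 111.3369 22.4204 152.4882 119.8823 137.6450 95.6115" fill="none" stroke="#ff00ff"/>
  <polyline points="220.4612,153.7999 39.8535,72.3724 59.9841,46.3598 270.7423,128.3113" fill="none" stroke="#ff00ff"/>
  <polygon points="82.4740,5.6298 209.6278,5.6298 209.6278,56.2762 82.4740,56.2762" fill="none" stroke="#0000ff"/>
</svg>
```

Since the viewBox matches the mm dimensions, user units are millimetres directly. The only transform is the Y-flip y_m = 161.9928 − y_svg.

Shape 1 is a closed polygon drawn with `<path>`. Its stroke #ff00ff means cut at S836, F1610. After flipping Y the toolpath is (21.1261,103.5194) → (116.1913,152.4960) → (132.9325,149.7873) → (33.5081,133.4825) → (181.3317,131.4120) → (21.1261,103.5194), returning to the start.

Shape 2 is a cubic bezier drawn with `<path>`. Its stroke #ff00ff means cut at S836, F1610. After flipping Y the toolpath is (130.7371,118.5381) → (126.0727,121.3407) → (125.7193,115.8494) → (128.3111,104.8794) → (132.4822,91.2460) → (136.8669,77.7643) → (140.0995,67.2495) → (140.8141,62.5168) → (137.6450,66.3813).

Shape 3 is a open polyline drawn with `<polyline>`. Its stroke #ff00ff means cut at S836, F1610. After flipping Y the toolpath is (220.4612,8.1929) → (39.8535,89.6204) → (59.9841,115.6330) → (270.7423,33.6815).

Shape 4 is a rectangle drawn with `<polygon>`. Its stroke #0000ff means score at S507, F1515. After flipping Y the toolpath is (82.4740,156.3630) → (209.6278,156.3630) → (209.6278,105.7166) → (82.4740,105.7166) → (82.4740,156.3630), returning to the start.

; LightBurn 1.5.06
; GRBL device profile, absolute coords
G21
G90
G00 X21.1261 Y103.5194
M3 S836
G1 X116.1913 Y152.4960 F1610
G1 X132.9325 Y149.7873
G1 X33.5081 Y133.4825
G1 X181.3317 Y131.4120
G1 X21.1261 Y103.5194
M5
G00 X130.7371 Y118.5381
M3 S836
G1 X126.0727 Y121.3407 F1610
G1 X125.7193 Y115.8494
G1 X128.3111 Y104.8794
G1 X132.4822 Y91.2460
G1 X136.8669 Y77.7643
G1 X140.0995 Y67.2495
G1 X140.8141 Y62.5168
G1 X137.6450 Y66.3813
M5
G00 X220.4612 Y8.1929
M3 S836
G1 X39.8535 Y89.6204 F1610
G1 X59.9841 Y115.6330
G1 X270.7423 Y33.6815
M5
G00 X82.4740 Y156.3630
M3 S507
G1 X209.6278 Y156.3630 F1515
G1 X209.6278 Y105.7166
G1 X82.4740 Y105.7166
G1 X82.4740 Y156.3630
M5
G00 X0.0000 Y0.0000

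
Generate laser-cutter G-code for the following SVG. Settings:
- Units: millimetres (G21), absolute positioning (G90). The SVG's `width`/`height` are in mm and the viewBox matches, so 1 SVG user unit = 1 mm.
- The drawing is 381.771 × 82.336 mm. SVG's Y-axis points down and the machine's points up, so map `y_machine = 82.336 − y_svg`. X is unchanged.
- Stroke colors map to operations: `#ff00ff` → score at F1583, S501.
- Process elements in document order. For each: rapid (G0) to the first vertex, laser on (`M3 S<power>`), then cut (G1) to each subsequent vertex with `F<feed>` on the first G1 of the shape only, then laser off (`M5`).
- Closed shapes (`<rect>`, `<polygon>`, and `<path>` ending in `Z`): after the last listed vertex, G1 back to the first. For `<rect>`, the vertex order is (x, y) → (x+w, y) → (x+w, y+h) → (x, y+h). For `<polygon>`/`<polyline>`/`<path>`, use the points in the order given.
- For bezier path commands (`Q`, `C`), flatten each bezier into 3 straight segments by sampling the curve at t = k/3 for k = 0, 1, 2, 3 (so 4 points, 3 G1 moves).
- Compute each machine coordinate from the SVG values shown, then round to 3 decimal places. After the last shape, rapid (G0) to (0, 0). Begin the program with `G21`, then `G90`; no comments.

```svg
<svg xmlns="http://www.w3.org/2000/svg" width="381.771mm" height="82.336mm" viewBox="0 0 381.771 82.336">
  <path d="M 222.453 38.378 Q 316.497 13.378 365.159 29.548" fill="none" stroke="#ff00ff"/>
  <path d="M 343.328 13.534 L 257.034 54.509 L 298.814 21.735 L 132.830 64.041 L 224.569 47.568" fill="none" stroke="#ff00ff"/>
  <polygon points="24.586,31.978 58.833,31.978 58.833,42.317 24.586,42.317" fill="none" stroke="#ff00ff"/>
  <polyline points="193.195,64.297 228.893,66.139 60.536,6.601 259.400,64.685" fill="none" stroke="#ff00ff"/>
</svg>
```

G21
G90
G0 X222.453 Y43.958
M3 S501
G1 X280.107 Y56.050 F1583
G1 X327.675 Y58.994
G1 X365.159 Y52.788
M5
G0 X343.328 Y68.802
M3 S501
G1 X257.034 Y27.827 F1583
G1 X298.814 Y60.601
G1 X132.830 Y18.295
G1 X224.569 Y34.768
M5
G0 X24.586 Y50.358
M3 S501
G1 X58.833 Y50.358 F1583
G1 X58.833 Y40.019
G1 X24.586 Y40.019
G1 X24.586 Y50.358
M5
G0 X193.195 Y18.039
M3 S501
G1 X228.893 Y16.197 F1583
G1 X60.536 Y75.735
G1 X259.400 Y17.651
M5
G0 X0.000 Y0.000

viewBox `0 0 381.771 82.336` with mm width/height → 1 unit = 1 mm. Flip: y_m = 82.336 − y_svg.

**Shape 1** — `<path>` quadratic bezier, stroke `#ff00ff` → score (S501, F1583). Control points (SVG): P0=(222.453,38.378), P1=(316.497,13.378), P2=(365.159,29.548); sampled at t=k/3. Machine vertices: (222.453,43.958) → (280.107,56.050) → (327.675,58.994) → (365.159,52.788). Open path.

**Shape 2** — `<path>` open polyline, stroke `#ff00ff` → score (S501, F1583). Machine vertices: (343.328,68.802) → (257.034,27.827) → (298.814,60.601) → (132.830,18.295) → (224.569,34.768). Open path.

**Shape 3** — `<polygon>` rectangle, stroke `#ff00ff` → score (S501, F1583). Machine vertices: (24.586,50.358) → (58.833,50.358) → (58.833,40.019) → (24.586,40.019) → (24.586,50.358). Closed: final G1 returns to the first vertex.

**Shape 4** — `<polyline>` open polyline, stroke `#ff00ff` → score (S501, F1583). Machine vertices: (193.195,18.039) → (228.893,16.197) → (60.536,75.735) → (259.400,17.651). Open path.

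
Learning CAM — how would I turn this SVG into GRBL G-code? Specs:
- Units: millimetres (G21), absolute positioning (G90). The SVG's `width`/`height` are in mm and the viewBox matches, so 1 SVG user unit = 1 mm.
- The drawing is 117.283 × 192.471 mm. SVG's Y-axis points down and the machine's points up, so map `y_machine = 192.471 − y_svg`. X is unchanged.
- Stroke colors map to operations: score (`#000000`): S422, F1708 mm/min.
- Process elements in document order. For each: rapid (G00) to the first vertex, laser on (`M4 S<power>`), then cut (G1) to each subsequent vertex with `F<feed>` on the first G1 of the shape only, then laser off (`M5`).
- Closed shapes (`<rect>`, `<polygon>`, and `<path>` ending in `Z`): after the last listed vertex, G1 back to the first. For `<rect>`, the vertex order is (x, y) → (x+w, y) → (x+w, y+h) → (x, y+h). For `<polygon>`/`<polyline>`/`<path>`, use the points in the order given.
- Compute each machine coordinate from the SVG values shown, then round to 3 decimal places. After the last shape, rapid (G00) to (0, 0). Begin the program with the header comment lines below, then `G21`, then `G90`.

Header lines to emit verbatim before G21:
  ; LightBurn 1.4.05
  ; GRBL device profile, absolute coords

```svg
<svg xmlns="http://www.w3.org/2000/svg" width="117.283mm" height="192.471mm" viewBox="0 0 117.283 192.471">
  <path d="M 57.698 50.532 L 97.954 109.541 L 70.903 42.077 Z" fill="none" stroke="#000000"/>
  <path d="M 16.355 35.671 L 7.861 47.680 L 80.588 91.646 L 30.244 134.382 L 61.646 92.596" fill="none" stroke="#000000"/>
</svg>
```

viewBox `0 0 117.283 192.471` with mm width/height → 1 unit = 1 mm. Flip: y_m = 192.471 − y_svg.

**Shape 1** — `<path>` closed polygon, stroke `#000000` → score (S422, F1708). Machine vertices: (57.698,141.939) → (97.954,82.930) → (70.903,150.394) → (57.698,141.939). Closed: final G1 returns to the first vertex.

**Shape 2** — `<path>` open polyline, stroke `#000000` → score (S422, F1708). Machine vertices: (16.355,156.800) → (7.861,144.791) → (80.588,100.825) → (30.244,58.089) → (61.646,99.875). Open path.

; LightBurn 1.4.05
; GRBL device profile, absolute coords
G21
G90
G00 X57.698 Y141.939
M4 S422
G1 X97.954 Y82.930 F1708
G1 X70.903 Y150.394
G1 X57.698 Y141.939
M5
G00 X16.355 Y156.800
M4 S422
G1 X7.861 Y144.791 F1708
G1 X80.588 Y100.825
G1 X30.244 Y58.089
G1 X61.646 Y99.875
M5
G00 X0.000 Y0.000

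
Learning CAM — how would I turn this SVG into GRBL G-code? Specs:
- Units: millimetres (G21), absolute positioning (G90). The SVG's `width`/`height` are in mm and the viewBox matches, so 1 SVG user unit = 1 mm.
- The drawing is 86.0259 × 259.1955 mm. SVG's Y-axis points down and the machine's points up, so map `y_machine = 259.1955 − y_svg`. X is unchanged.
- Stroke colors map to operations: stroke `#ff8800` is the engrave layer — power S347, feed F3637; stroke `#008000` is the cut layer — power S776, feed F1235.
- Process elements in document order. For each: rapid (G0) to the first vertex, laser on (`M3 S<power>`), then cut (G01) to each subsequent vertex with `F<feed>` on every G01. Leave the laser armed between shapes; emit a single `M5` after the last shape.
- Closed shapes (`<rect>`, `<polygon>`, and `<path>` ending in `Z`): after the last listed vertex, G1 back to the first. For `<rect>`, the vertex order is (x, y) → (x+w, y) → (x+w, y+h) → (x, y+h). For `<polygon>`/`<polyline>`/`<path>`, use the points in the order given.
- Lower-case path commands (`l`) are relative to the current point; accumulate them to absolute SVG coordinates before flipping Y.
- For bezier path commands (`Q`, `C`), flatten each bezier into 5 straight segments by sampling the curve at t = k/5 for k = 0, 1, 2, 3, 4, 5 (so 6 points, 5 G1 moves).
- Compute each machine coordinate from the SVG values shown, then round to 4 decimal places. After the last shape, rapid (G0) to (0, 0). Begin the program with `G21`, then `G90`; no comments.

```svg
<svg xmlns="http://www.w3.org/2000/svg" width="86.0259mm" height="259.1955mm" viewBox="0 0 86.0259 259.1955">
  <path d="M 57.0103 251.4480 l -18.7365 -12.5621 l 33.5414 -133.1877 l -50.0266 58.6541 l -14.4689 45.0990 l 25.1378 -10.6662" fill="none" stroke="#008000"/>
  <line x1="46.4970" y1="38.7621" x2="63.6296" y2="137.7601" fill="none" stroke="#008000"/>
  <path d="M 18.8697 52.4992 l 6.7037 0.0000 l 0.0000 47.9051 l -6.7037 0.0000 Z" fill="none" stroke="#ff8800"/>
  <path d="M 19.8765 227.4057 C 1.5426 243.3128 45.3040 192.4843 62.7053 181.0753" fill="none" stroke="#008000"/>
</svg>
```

Since the viewBox matches the mm dimensions, user units are millimetres directly. The only transform is the Y-flip y_m = 259.1955 − y_svg.

Shape 1 is a open polyline drawn with `<path>`. Its stroke #008000 means cut at S776, F1235. After flipping Y the toolpath is (57.0103,7.7475) → (38.2738,20.3096) → (71.8152,153.4973) → (21.7886,94.8432) → (7.3197,49.7442) → (32.4575,60.4104).

Shape 2 is a line segment drawn with `<line>`. Its stroke #008000 means cut at S776, F1235. After flipping Y the toolpath is (46.4970,220.4334) → (63.6296,121.4354).

Shape 3 is a rectangle drawn with `<path>`. Its stroke #ff8800 means engrave at S347, F3637. After flipping Y the toolpath is (18.8697,206.6963) → (25.5734,206.6963) → (25.5734,158.7912) → (18.8697,158.7912) → (18.8697,206.6963), returning to the start.

Shape 4 is a cubic bezier drawn with `<path>`. Its stroke #008000 means cut at S776, F1235. After flipping Y the toolpath is (19.8765,31.7898) → (15.6200,29.4046) → (22.0204,37.9404) → (34.8320,52.3020) → (49.8090,67.3937) → (62.7053,78.1202).

G21
G90
G0 X57.0103 Y7.7475
M3 S776
G01 X38.2738 Y20.3096 F1235
G01 X71.8152 Y153.4973 F1235
G01 X21.7886 Y94.8432 F1235
G01 X7.3197 Y49.7442 F1235
G01 X32.4575 Y60.4104 F1235
G0 X46.4970 Y220.4334
M3 S776
G01 X63.6296 Y121.4354 F1235
G0 X18.8697 Y206.6963
M3 S347
G01 X25.5734 Y206.6963 F3637
G01 X25.5734 Y158.7912 F3637
G01 X18.8697 Y158.7912 F3637
G01 X18.8697 Y206.6963 F3637
G0 X19.8765 Y31.7898
M3 S776
G01 X15.6200 Y29.4046 F1235
G01 X22.0204 Y37.9404 F1235
G01 X34.8320 Y52.3020 F1235
G01 X49.8090 Y67.3937 F1235
G01 X62.7053 Y78.1202 F1235
M5
G0 X0.0000 Y0.0000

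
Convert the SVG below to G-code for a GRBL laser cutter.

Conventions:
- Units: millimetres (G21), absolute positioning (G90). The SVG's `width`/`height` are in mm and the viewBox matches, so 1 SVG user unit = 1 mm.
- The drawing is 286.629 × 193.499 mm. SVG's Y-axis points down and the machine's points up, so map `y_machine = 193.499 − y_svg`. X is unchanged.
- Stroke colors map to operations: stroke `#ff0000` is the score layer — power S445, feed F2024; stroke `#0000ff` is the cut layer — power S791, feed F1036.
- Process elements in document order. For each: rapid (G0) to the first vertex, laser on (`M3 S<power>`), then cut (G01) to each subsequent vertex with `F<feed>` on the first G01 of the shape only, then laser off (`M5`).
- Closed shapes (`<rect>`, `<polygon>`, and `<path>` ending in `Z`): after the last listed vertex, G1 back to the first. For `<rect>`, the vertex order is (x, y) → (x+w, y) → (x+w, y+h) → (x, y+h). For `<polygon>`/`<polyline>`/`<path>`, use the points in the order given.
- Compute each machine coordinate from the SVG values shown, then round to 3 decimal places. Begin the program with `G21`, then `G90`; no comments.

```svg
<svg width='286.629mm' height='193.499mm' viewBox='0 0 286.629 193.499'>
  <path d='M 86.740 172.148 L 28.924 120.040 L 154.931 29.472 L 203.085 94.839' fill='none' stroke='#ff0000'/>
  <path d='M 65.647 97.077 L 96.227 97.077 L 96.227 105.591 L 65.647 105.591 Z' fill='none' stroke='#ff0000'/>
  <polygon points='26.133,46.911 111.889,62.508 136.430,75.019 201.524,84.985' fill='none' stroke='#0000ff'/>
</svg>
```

G21
G90
G0 X86.740 Y21.351
M3 S445
G01 X28.924 Y73.459 F2024
G01 X154.931 Y164.027
G01 X203.085 Y98.660
M5
G0 X65.647 Y96.422
M3 S445
G01 X96.227 Y96.422 F2024
G01 X96.227 Y87.908
G01 X65.647 Y87.908
G01 X65.647 Y96.422
M5
G0 X26.133 Y146.588
M3 S791
G01 X111.889 Y130.991 F1036
G01 X136.430 Y118.480
G01 X201.524 Y108.514
G01 X26.133 Y146.588
M5

Since the viewBox matches the mm dimensions, user units are millimetres directly. The only transform is the Y-flip y_m = 193.499 − y_svg.

Shape 1 is a open polyline drawn with `<path>`. Its stroke #ff0000 means score at S445, F2024. After flipping Y the toolpath is (86.740,21.351) → (28.924,73.459) → (154.931,164.027) → (203.085,98.660).

Shape 2 is a rectangle drawn with `<path>`. Its stroke #ff0000 means score at S445, F2024. After flipping Y the toolpath is (65.647,96.422) → (96.227,96.422) → (96.227,87.908) → (65.647,87.908) → (65.647,96.422), returning to the start.

Shape 3 is a closed polygon drawn with `<polygon>`. Its stroke #0000ff means cut at S791, F1036. After flipping Y the toolpath is (26.133,146.588) → (111.889,130.991) → (136.430,118.480) → (201.524,108.514) → (26.133,146.588), returning to the start.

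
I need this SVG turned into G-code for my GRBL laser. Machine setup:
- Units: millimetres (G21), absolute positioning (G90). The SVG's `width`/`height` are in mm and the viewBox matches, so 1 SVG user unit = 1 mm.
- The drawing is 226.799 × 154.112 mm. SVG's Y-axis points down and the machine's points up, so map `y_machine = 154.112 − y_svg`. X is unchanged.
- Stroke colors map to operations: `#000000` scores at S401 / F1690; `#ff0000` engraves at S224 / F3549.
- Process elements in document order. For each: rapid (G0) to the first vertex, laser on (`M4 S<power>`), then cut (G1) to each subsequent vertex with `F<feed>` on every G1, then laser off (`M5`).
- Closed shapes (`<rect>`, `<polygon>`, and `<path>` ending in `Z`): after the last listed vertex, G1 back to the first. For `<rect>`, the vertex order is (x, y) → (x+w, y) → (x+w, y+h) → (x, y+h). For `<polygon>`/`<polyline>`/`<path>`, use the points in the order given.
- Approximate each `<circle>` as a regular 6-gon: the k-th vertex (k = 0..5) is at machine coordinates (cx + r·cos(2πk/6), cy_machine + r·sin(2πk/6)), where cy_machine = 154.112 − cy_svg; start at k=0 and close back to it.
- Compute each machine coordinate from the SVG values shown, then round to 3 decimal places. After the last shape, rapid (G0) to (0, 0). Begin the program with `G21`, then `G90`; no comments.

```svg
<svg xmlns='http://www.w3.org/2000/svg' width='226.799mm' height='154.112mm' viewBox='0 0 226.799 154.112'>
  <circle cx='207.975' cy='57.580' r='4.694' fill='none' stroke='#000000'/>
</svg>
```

G21
G90
G0 X212.669 Y96.532
M4 S401
G1 X210.322 Y100.597 F1690
G1 X205.628 Y100.597 F1690
G1 X203.281 Y96.532 F1690
G1 X205.628 Y92.467 F1690
G1 X210.322 Y92.467 F1690
G1 X212.669 Y96.532 F1690
M5
G0 X0.000 Y0.000

viewBox `0 0 226.799 154.112` with mm width/height → 1 unit = 1 mm. Flip: y_m = 154.112 − y_svg.

**Shape 1** — `<circle>` circle, stroke `#000000` → score (S401, F1690). Machine vertices: (212.669,96.532) → (210.322,100.597) → (205.628,100.597) → (203.281,96.532) → (205.628,92.467) → (210.322,92.467) → (212.669,96.532). Closed: final G1 returns to the first vertex.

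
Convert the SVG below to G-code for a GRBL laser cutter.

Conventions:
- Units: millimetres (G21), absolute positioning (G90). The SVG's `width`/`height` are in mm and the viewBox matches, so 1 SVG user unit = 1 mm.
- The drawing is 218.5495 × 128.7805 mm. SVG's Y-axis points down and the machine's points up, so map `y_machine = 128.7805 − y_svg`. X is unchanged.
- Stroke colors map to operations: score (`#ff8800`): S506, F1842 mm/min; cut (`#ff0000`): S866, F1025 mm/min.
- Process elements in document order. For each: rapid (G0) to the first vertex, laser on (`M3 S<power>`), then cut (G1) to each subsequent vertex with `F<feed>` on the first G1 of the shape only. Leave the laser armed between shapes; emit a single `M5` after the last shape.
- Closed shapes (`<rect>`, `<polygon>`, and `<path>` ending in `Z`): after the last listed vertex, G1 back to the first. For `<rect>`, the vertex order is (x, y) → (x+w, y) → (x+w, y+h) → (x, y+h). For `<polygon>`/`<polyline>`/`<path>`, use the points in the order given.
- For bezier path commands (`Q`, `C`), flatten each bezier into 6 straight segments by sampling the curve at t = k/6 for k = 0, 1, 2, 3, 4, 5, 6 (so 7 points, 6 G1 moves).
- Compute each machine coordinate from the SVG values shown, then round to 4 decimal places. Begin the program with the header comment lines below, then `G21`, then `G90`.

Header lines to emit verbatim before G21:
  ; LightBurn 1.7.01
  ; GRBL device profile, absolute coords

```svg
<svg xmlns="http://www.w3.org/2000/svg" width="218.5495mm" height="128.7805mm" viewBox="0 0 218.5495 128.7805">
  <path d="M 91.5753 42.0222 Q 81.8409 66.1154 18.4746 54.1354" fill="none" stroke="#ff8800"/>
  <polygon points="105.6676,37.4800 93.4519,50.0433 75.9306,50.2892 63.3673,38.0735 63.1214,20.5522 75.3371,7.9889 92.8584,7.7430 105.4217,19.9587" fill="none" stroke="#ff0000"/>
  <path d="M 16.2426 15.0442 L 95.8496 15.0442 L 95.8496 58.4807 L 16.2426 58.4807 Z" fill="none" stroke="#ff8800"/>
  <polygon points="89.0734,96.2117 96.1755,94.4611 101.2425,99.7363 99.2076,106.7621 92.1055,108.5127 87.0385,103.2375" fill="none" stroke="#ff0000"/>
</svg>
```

1 u = 1 mm; y_m = 128.7805 − y.

[1] `<path>` quadratic bezier, #ff8800→score S506 F1842: (91.5753,86.7583) → (86.8407,79.7293) → (79.1266,74.7043) → (68.4329,71.6834) → (54.7597,70.6666) → (38.1069,71.6538) → (18.4746,74.6451)

[2] `<polygon>` regular polygon, #ff0000→cut S866 F1025: (105.6676,91.3005) → (93.4519,78.7372) → (75.9306,78.4913) → (63.3673,90.7070) → (63.1214,108.2283) → (75.3371,120.7916) → (92.8584,121.0375) → (105.4217,108.8218) → (105.6676,91.3005) (closed)

[3] `<path>` rectangle, #ff8800→score S506 F1842: (16.2426,113.7363) → (95.8496,113.7363) → (95.8496,70.2998) → (16.2426,70.2998) → (16.2426,113.7363) (closed)

[4] `<polygon>` regular polygon, #ff0000→cut S866 F1025: (89.0734,32.5688) → (96.1755,34.3194) → (101.2425,29.0442) → (99.2076,22.0184) → (92.1055,20.2678) → (87.0385,25.5430) → (89.0734,32.5688) (closed)

; LightBurn 1.7.01
; GRBL device profile, absolute coords
G21
G90
G0 X91.5753 Y86.7583
M3 S506
G1 X86.8407 Y79.7293 F1842
G1 X79.1266 Y74.7043
G1 X68.4329 Y71.6834
G1 X54.7597 Y70.6666
G1 X38.1069 Y71.6538
G1 X18.4746 Y74.6451
G0 X105.6676 Y91.3005
M3 S866
G1 X93.4519 Y78.7372 F1025
G1 X75.9306 Y78.4913
G1 X63.3673 Y90.7070
G1 X63.1214 Y108.2283
G1 X75.3371 Y120.7916
G1 X92.8584 Y121.0375
G1 X105.4217 Y108.8218
G1 X105.6676 Y91.3005
G0 X16.2426 Y113.7363
M3 S506
G1 X95.8496 Y113.7363 F1842
G1 X95.8496 Y70.2998
G1 X16.2426 Y70.2998
G1 X16.2426 Y113.7363
G0 X89.0734 Y32.5688
M3 S866
G1 X96.1755 Y34.3194 F1025
G1 X101.2425 Y29.0442
G1 X99.2076 Y22.0184
G1 X92.1055 Y20.2678
G1 X87.0385 Y25.5430
G1 X89.0734 Y32.5688
M5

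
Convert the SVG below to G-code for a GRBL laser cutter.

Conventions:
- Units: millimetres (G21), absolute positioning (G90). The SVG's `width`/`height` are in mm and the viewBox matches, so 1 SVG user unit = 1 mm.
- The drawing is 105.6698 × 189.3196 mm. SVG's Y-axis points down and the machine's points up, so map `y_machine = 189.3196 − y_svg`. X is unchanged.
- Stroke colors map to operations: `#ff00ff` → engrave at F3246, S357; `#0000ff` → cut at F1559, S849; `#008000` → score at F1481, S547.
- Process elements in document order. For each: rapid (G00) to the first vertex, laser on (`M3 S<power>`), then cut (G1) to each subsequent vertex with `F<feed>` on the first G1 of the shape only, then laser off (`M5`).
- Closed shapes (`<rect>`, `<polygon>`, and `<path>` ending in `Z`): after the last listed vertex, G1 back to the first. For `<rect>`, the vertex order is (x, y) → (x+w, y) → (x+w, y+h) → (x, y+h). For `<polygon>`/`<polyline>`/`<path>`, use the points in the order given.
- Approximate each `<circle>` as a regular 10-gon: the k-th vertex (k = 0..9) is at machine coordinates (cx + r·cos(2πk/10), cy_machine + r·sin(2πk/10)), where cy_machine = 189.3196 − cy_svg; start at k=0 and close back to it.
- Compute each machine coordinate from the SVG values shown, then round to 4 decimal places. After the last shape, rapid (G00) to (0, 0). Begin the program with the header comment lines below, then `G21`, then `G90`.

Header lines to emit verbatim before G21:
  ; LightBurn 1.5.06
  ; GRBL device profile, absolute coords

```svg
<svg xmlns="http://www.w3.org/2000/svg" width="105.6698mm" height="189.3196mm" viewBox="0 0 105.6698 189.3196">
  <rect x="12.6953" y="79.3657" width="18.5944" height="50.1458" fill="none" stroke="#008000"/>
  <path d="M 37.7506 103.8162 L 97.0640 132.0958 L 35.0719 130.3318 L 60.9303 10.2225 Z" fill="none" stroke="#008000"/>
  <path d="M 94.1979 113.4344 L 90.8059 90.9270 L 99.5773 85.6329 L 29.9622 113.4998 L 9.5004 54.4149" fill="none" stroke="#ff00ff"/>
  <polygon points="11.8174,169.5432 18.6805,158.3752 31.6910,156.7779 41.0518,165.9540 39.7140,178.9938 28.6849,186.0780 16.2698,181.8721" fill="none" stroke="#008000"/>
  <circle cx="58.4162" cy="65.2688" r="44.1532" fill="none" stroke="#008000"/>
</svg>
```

; LightBurn 1.5.06
; GRBL device profile, absolute coords
G21
G90
G00 X12.6953 Y109.9539
M3 S547
G1 X31.2897 Y109.9539 F1481
G1 X31.2897 Y59.8081
G1 X12.6953 Y59.8081
G1 X12.6953 Y109.9539
M5
G00 X37.7506 Y85.5034
M3 S547
G1 X97.0640 Y57.2238 F1481
G1 X35.0719 Y58.9878
G1 X60.9303 Y179.0971
G1 X37.7506 Y85.5034
M5
G00 X94.1979 Y75.8852
M3 S357
G1 X90.8059 Y98.3926 F3246
G1 X99.5773 Y103.6867
G1 X29.9622 Y75.8198
G1 X9.5004 Y134.9047
M5
G00 X11.8174 Y19.7764
M3 S547
G1 X18.6805 Y30.9444 F1481
G1 X31.6910 Y32.5417
G1 X41.0518 Y23.3656
G1 X39.7140 Y10.3258
G1 X28.6849 Y3.2416
G1 X16.2698 Y7.4475
G1 X11.8174 Y19.7764
M5
G00 X102.5694 Y124.0508
M3 S547
G1 X94.1369 Y150.0034 F1481
G1 X72.0603 Y166.0430
G1 X44.7721 Y166.0430
G1 X22.6955 Y150.0034
G1 X14.2630 Y124.0508
G1 X22.6955 Y98.0982
G1 X44.7721 Y82.0586
G1 X72.0603 Y82.0586
G1 X94.1369 Y98.0982
G1 X102.5694 Y124.0508
M5
G00 X0.0000 Y0.0000

viewBox `0 0 105.6698 189.3196` with mm width/height → 1 unit = 1 mm. Flip: y_m = 189.3196 − y_svg.

**Shape 1** — `<rect>` rectangle, stroke `#008000` → score (S547, F1481). Machine vertices: (12.6953,109.9539) → (31.2897,109.9539) → (31.2897,59.8081) → (12.6953,59.8081) → (12.6953,109.9539). Closed: final G1 returns to the first vertex.

**Shape 2** — `<path>` closed polygon, stroke `#008000` → score (S547, F1481). Machine vertices: (37.7506,85.5034) → (97.0640,57.2238) → (35.0719,58.9878) → (60.9303,179.0971) → (37.7506,85.5034). Closed: final G1 returns to the first vertex.

**Shape 3** — `<path>` open polyline, stroke `#ff00ff` → engrave (S357, F3246). Machine vertices: (94.1979,75.8852) → (90.8059,98.3926) → (99.5773,103.6867) → (29.9622,75.8198) → (9.5004,134.9047). Open path.

**Shape 4** — `<polygon>` regular polygon, stroke `#008000` → score (S547, F1481). Machine vertices: (11.8174,19.7764) → (18.6805,30.9444) → (31.6910,32.5417) → (41.0518,23.3656) → (39.7140,10.3258) → (28.6849,3.2416) → (16.2698,7.4475) → (11.8174,19.7764). Closed: final G1 returns to the first vertex.

**Shape 5** — `<circle>` circle, stroke `#008000` → score (S547, F1481). Machine vertices: (102.5694,124.0508) → (94.1369,150.0034) → (72.0603,166.0430) → (44.7721,166.0430) → (22.6955,150.0034) → (14.2630,124.0508) → (22.6955,98.0982) → (44.7721,82.0586) → (72.0603,82.0586) → (94.1369,98.0982) → (102.5694,124.0508). Closed: final G1 returns to the first vertex.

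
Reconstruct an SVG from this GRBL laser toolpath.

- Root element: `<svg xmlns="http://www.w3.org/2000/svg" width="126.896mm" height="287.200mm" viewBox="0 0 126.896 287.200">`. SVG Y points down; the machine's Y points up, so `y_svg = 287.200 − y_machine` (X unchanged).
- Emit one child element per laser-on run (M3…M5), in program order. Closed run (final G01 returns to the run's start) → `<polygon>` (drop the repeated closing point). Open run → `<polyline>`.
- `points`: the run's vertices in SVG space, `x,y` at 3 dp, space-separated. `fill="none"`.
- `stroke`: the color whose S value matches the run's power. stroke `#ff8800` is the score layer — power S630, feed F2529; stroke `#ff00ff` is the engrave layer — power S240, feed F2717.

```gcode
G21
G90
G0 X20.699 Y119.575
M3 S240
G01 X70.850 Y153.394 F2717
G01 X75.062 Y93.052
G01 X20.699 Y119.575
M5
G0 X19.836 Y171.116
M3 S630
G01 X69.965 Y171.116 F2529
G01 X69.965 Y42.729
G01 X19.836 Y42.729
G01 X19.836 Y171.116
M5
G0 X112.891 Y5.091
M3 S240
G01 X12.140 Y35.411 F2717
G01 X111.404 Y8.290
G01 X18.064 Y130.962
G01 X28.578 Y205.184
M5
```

<svg xmlns="http://www.w3.org/2000/svg" width="126.896mm" height="287.200mm" viewBox="0 0 126.896 287.200">
  <polygon points="20.699,167.625 70.850,133.806 75.062,194.148" fill="none" stroke="#ff00ff"/>
  <polygon points="19.836,116.084 69.965,116.084 69.965,244.471 19.836,244.471" fill="none" stroke="#ff8800"/>
  <polyline points="112.891,282.109 12.140,251.789 111.404,278.910 18.064,156.238 28.578,82.016" fill="none" stroke="#ff00ff"/>
</svg>

Machine Y-up, SVG Y-down with viewBox height 287.200, so y_svg = 287.200 − y_machine; X carries over.

Run 1: S240 ⇒ engrave layer `#ff00ff`. The run returns to its start, so emit a `<polygon>` with points (Y-flipped): 20.699,167.625 70.850,133.806 75.062,194.148.

Run 2: S630 ⇒ score layer `#ff8800`. The run returns to its start, so emit a `<polygon>` with points (Y-flipped): 19.836,116.084 69.965,116.084 69.965,244.471 19.836,244.471.

Run 3: S240 ⇒ engrave layer `#ff00ff`. The run is open, so emit a `<polyline>` with points (Y-flipped): 112.891,282.109 12.140,251.789 111.404,278.910 18.064,156.238 28.578,82.016.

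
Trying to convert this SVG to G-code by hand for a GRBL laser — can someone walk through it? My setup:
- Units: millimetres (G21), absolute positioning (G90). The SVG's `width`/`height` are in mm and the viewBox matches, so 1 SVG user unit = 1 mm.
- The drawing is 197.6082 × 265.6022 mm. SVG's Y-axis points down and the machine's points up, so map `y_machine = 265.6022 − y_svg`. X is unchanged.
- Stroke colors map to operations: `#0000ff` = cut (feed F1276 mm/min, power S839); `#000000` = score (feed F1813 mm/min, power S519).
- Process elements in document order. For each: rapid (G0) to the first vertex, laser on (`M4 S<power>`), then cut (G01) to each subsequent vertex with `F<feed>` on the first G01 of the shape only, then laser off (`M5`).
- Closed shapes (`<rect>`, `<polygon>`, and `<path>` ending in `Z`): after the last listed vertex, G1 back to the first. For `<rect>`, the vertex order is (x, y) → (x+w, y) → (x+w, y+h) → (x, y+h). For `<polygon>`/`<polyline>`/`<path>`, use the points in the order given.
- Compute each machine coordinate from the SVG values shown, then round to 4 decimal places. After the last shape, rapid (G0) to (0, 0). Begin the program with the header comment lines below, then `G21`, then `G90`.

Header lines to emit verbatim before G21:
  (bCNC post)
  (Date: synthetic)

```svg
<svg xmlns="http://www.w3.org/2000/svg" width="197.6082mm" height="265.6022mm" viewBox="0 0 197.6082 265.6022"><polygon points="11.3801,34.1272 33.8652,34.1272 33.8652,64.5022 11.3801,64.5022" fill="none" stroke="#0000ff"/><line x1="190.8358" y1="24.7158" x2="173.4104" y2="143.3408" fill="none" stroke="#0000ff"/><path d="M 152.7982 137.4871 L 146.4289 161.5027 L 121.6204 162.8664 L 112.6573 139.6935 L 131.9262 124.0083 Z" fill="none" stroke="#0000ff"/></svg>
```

(bCNC post)
(Date: synthetic)
G21
G90
G0 X11.3801 Y231.4750
M4 S839
G01 X33.8652 Y231.4750 F1276
G01 X33.8652 Y201.1000
G01 X11.3801 Y201.1000
G01 X11.3801 Y231.4750
M5
G0 X190.8358 Y240.8864
M4 S839
G01 X173.4104 Y122.2614 F1276
M5
G0 X152.7982 Y128.1151
M4 S839
G01 X146.4289 Y104.0995 F1276
G01 X121.6204 Y102.7358
G01 X112.6573 Y125.9087
G01 X131.9262 Y141.5939
G01 X152.7982 Y128.1151
M5
G0 X0.0000 Y0.0000

Since the viewBox matches the mm dimensions, user units are millimetres directly. The only transform is the Y-flip y_m = 265.6022 − y_svg.

Shape 1 is a rectangle drawn with `<polygon>`. Its stroke #0000ff means cut at S839, F1276. After flipping Y the toolpath is (11.3801,231.4750) → (33.8652,231.4750) → (33.8652,201.1000) → (11.3801,201.1000) → (11.3801,231.4750), returning to the start.

Shape 2 is a line segment drawn with `<line>`. Its stroke #0000ff means cut at S839, F1276. After flipping Y the toolpath is (190.8358,240.8864) → (173.4104,122.2614).

Shape 3 is a regular polygon drawn with `<path>`. Its stroke #0000ff means cut at S839, F1276. After flipping Y the toolpath is (152.7982,128.1151) → (146.4289,104.0995) → (121.6204,102.7358) → (112.6573,125.9087) → (131.9262,141.5939) → (152.7982,128.1151), returning to the start.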